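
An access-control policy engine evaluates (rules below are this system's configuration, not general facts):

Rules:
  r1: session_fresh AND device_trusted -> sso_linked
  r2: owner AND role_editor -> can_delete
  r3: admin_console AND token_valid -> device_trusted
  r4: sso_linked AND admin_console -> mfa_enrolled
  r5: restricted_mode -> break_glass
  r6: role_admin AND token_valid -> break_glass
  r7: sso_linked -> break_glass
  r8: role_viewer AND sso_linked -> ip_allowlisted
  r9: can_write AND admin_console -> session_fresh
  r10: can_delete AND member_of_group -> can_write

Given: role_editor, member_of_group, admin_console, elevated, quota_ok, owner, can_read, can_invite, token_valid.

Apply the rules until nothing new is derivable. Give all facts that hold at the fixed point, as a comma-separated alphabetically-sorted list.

[1] r2 [owner AND role_editor -> can_delete]; r3 [admin_console AND token_valid -> device_trusted]. ⇒ new: can_delete, device_trusted.
[2] r10 [can_delete AND member_of_group -> can_write]. ⇒ new: can_write.
[3] r9 [can_write AND admin_console -> session_fresh]. ⇒ new: session_fresh.
[4] r1 [session_fresh AND device_trusted -> sso_linked]. ⇒ new: sso_linked.
[5] r4 [sso_linked AND admin_console -> mfa_enrolled]; r7 [sso_linked -> break_glass]. ⇒ new: mfa_enrolled, break_glass.

admin_console, break_glass, can_delete, can_invite, can_read, can_write, device_trusted, elevated, member_of_group, mfa_enrolled, owner, quota_ok, role_editor, session_fresh, sso_linked, token_valid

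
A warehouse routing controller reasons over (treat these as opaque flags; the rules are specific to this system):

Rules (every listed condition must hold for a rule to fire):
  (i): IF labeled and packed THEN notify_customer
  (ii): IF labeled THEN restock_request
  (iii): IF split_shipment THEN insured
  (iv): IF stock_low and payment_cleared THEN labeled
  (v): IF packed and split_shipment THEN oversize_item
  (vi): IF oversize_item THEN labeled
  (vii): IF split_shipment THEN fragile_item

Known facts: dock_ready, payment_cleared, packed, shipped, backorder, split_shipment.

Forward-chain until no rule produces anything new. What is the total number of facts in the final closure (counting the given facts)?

Round 1 fires (iii), (v), (vii), giving insured, oversize_item, fragile_item.
Round 2 fires (vi), giving labeled.
Round 3 fires (i), (ii), giving notify_customer, restock_request.
Closure: {backorder, dock_ready, fragile_item, insured, labeled, notify_customer, oversize_item, packed, payment_cleared, restock_request, shipped, split_shipment} — 12 facts.

12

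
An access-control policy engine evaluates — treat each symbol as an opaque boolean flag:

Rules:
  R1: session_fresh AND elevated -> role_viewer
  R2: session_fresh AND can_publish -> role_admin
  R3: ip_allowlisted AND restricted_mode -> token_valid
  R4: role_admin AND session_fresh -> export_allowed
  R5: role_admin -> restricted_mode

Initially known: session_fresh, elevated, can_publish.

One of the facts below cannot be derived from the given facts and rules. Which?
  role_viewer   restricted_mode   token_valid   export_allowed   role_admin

[1] R1 [session_fresh AND elevated -> role_viewer]; R2 [session_fresh AND can_publish -> role_admin]. ⇒ new: role_viewer, role_admin.
[2] R4 [role_admin AND session_fresh -> export_allowed]; R5 [role_admin -> restricted_mode]. ⇒ new: export_allowed, restricted_mode.
Derived: role_admin (round 1), export_allowed (round 2), restricted_mode (round 2), role_viewer (round 1). token_valid never appears in any round.

token_valid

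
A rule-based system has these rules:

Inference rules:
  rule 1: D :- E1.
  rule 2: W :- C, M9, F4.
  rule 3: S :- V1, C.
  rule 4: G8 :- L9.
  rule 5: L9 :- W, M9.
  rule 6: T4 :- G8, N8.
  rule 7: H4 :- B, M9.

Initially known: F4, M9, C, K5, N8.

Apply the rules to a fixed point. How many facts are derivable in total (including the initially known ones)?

9

Round 1 fires rule 2, giving W.
Round 2 fires rule 5, giving L9.
Round 3 fires rule 4, giving G8.
Round 4 fires rule 6, giving T4.
Closure: {C, F4, G8, K5, L9, M9, N8, T4, W} — 9 facts.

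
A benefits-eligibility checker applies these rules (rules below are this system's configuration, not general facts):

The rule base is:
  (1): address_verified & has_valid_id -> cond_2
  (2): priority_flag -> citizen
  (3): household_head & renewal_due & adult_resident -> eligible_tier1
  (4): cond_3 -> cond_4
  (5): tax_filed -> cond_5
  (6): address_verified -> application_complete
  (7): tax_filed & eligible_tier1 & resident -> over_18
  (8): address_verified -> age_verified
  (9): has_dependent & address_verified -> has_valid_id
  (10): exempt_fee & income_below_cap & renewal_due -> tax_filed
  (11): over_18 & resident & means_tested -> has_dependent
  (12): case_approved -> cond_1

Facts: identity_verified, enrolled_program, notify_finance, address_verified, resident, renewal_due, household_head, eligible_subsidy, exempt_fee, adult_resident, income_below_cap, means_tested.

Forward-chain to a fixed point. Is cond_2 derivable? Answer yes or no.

yes

Round 1: (3) [household_head & renewal_due & adult_resident -> eligible_tier1]; (6) [address_verified -> application_complete]; (8) [address_verified -> age_verified]; (10) [exempt_fee & income_below_cap & renewal_due -> tax_filed]. New: eligible_tier1, application_complete, age_verified, tax_filed.
Round 2: (5) [tax_filed -> cond_5]; (7) [tax_filed & eligible_tier1 & resident -> over_18]. New: cond_5, over_18.
Round 3: (11) [over_18 & resident & means_tested -> has_dependent]. New: has_dependent.
Round 4: (9) [has_dependent & address_verified -> has_valid_id]. New: has_valid_id.
Round 5: (1) [address_verified & has_valid_id -> cond_2]. New: cond_2.
cond_2 appears in round 5, so it is derivable.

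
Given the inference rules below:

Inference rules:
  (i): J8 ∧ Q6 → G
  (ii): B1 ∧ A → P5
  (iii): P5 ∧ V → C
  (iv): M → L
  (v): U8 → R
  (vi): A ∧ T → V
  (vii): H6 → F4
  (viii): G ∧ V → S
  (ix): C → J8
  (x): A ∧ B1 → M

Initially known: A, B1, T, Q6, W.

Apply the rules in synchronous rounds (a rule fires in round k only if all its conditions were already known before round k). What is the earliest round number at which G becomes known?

4

Round 1 — (ii), (vi), (x), derive P5, V, M.
Round 2 — (iii), (iv), derive C, L.
Round 3 — (ix), derive J8.
Round 4 — (i), derive G.
G first appears in round 4.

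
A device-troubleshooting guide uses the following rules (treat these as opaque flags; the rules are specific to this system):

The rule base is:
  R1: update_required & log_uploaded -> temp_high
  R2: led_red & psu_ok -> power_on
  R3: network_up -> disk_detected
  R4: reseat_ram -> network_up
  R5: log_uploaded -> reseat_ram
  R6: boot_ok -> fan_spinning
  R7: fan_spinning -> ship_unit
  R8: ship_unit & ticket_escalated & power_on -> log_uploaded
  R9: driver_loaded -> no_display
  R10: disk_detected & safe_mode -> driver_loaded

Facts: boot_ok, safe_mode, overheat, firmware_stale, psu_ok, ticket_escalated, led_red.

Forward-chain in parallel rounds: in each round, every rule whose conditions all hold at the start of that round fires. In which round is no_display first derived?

Round 1 — R2, R6, derive power_on, fan_spinning.
Round 2 — R7, derive ship_unit.
Round 3 — R8, derive log_uploaded.
Round 4 — R5, derive reseat_ram.
Round 5 — R4, derive network_up.
Round 6 — R3, derive disk_detected.
Round 7 — R10, derive driver_loaded.
Round 8 — R9, derive no_display.
no_display first appears in round 8.

8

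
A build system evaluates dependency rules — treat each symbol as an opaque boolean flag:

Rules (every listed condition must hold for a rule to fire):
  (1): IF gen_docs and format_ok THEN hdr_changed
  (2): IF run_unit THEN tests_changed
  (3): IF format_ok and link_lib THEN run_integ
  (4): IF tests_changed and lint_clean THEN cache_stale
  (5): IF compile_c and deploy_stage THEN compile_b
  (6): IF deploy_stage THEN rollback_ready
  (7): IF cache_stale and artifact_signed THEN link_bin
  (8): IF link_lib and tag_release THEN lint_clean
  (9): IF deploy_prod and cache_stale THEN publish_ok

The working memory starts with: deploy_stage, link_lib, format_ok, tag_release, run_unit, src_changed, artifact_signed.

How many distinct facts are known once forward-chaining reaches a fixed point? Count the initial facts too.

13

Round 1: (2) [IF run_unit THEN tests_changed]; (3) [IF format_ok and link_lib THEN run_integ]; (6) [IF deploy_stage THEN rollback_ready]; (8) [IF link_lib and tag_release THEN lint_clean]. Adds tests_changed, run_integ, rollback_ready, lint_clean.
Round 2: (4) [IF tests_changed and lint_clean THEN cache_stale]. Adds cache_stale.
Round 3: (7) [IF cache_stale and artifact_signed THEN link_bin]. Adds link_bin.
Closure: {artifact_signed, cache_stale, deploy_stage, format_ok, link_bin, link_lib, lint_clean, rollback_ready, run_integ, run_unit, src_changed, tag_release, tests_changed} — 13 facts.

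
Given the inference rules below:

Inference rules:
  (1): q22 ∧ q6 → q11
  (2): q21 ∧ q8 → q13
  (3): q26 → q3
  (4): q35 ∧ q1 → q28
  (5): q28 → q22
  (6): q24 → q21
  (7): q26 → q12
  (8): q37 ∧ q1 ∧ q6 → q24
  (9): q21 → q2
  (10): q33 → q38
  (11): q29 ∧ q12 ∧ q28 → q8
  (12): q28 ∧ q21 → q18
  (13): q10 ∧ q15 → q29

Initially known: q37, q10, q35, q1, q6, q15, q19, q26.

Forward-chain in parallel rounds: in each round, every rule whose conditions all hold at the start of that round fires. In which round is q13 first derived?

3

[1] (3) [q26 → q3]; (4) [q35 ∧ q1 → q28]; (7) [q26 → q12]; (8) [q37 ∧ q1 ∧ q6 → q24]; (13) [q10 ∧ q15 → q29]. ⇒ new: q3, q28, q12, q24, q29.
[2] (5) [q28 → q22]; (6) [q24 → q21]; (11) [q29 ∧ q12 ∧ q28 → q8]. ⇒ new: q22, q21, q8.
[3] (1) [q22 ∧ q6 → q11]; (2) [q21 ∧ q8 → q13]; (9) [q21 → q2]; (12) [q28 ∧ q21 → q18]. ⇒ new: q11, q13, q2, q18.
q13 first appears in round 3.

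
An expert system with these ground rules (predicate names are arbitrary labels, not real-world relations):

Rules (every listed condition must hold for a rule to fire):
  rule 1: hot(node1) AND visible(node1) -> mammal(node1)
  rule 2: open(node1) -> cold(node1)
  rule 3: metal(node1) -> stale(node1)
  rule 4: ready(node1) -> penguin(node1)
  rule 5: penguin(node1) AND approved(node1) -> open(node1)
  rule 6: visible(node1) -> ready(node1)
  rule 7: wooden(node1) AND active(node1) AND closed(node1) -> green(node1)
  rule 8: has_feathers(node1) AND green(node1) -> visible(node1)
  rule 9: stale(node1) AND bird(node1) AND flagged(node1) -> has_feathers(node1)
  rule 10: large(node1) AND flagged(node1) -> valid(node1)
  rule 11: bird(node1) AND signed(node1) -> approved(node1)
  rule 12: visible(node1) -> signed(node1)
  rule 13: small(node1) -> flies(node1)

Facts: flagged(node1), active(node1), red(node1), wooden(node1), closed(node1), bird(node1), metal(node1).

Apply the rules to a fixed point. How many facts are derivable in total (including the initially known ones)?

Round 1: rule 3 [metal(node1) -> stale(node1)]; rule 7 [wooden(node1) AND active(node1) AND closed(node1) -> green(node1)]. New: stale(node1), green(node1).
Round 2: rule 9 [stale(node1) AND bird(node1) AND flagged(node1) -> has_feathers(node1)]. New: has_feathers(node1).
Round 3: rule 8 [has_feathers(node1) AND green(node1) -> visible(node1)]. New: visible(node1).
Round 4: rule 6 [visible(node1) -> ready(node1)]; rule 12 [visible(node1) -> signed(node1)]. New: ready(node1), signed(node1).
Round 5: rule 4 [ready(node1) -> penguin(node1)]; rule 11 [bird(node1) AND signed(node1) -> approved(node1)]. New: penguin(node1), approved(node1).
Round 6: rule 5 [penguin(node1) AND approved(node1) -> open(node1)]. New: open(node1).
Round 7: rule 2 [open(node1) -> cold(node1)]. New: cold(node1).
Closure: {active(node1), approved(node1), bird(node1), closed(node1), cold(node1), flagged(node1), green(node1), has_feathers(node1), metal(node1), open(node1), penguin(node1), ready(node1), red(node1), signed(node1), stale(node1), visible(node1), wooden(node1)} — 17 facts.

17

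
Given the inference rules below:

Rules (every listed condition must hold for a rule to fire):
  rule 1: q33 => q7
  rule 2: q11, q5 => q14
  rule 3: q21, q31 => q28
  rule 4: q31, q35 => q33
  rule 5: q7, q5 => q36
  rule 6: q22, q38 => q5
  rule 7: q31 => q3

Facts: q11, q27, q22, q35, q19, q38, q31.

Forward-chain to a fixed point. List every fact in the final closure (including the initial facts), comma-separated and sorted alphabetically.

Round 1: rule 4 [q31, q35 => q33]; rule 6 [q22, q38 => q5]; rule 7 [q31 => q3]. Adds q33, q5, q3.
Round 2: rule 1 [q33 => q7]; rule 2 [q11, q5 => q14]. Adds q7, q14.
Round 3: rule 5 [q7, q5 => q36]. Adds q36.

q11, q14, q19, q22, q27, q3, q31, q33, q35, q36, q38, q5, q7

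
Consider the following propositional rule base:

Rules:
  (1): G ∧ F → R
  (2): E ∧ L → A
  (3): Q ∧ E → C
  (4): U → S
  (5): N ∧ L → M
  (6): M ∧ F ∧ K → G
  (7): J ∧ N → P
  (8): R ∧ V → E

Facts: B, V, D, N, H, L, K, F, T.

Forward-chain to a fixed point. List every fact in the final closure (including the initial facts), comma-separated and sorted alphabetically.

A, B, D, E, F, G, H, K, L, M, N, R, T, V

Round 1 — (5), derive M.
Round 2 — (6), derive G.
Round 3 — (1), derive R.
Round 4 — (8), derive E.
Round 5 — (2), derive A.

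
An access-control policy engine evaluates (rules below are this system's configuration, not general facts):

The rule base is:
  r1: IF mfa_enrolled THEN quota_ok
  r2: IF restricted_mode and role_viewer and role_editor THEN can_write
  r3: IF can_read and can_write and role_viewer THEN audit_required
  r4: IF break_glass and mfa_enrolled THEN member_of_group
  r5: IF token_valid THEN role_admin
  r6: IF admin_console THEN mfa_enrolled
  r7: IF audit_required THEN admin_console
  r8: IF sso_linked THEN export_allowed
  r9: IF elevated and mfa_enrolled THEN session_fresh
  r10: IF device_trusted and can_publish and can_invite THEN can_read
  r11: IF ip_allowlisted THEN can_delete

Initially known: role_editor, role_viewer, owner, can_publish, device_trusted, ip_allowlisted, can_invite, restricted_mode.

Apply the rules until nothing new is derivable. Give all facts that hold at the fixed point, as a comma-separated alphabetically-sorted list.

admin_console, audit_required, can_delete, can_invite, can_publish, can_read, can_write, device_trusted, ip_allowlisted, mfa_enrolled, owner, quota_ok, restricted_mode, role_editor, role_viewer

Round 1: r2 [IF restricted_mode and role_viewer and role_editor THEN can_write]; r10 [IF device_trusted and can_publish and can_invite THEN can_read]; r11 [IF ip_allowlisted THEN can_delete]. New: can_write, can_read, can_delete.
Round 2: r3 [IF can_read and can_write and role_viewer THEN audit_required]. New: audit_required.
Round 3: r7 [IF audit_required THEN admin_console]. New: admin_console.
Round 4: r6 [IF admin_console THEN mfa_enrolled]. New: mfa_enrolled.
Round 5: r1 [IF mfa_enrolled THEN quota_ok]. New: quota_ok.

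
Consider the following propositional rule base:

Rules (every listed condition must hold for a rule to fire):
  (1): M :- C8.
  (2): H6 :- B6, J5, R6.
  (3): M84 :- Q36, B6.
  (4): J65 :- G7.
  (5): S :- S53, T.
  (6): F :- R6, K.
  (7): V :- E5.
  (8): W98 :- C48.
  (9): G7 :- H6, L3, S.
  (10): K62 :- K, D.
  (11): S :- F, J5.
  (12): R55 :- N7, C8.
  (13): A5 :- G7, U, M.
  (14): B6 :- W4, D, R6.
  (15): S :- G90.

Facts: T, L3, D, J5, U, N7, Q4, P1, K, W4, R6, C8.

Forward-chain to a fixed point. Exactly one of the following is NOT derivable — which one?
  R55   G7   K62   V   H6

V

Round 1 — (1), (6), (10), (12), (14), derive M, F, K62, R55, B6.
Round 2 — (2), (11), derive H6, S.
Round 3 — (9), derive G7.
Round 4 — (4), (13), derive J65, A5.
Derived: K62 (round 1), H6 (round 2), R55 (round 1), G7 (round 3). V never appears in any round.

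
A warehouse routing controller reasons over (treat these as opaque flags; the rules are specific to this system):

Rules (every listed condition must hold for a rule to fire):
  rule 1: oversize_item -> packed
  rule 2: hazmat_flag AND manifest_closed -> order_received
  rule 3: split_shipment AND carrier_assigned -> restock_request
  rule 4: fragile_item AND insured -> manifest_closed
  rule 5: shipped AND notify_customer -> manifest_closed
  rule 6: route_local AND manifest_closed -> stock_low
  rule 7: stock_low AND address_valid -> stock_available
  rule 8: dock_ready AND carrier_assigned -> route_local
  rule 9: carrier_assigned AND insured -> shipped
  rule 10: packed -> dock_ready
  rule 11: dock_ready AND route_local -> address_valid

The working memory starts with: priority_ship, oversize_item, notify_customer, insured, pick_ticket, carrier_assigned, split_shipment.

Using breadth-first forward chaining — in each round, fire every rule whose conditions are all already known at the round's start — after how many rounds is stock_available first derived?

Round 1 fires rule 1, rule 3, rule 9, giving packed, restock_request, shipped.
Round 2 fires rule 5, rule 10, giving manifest_closed, dock_ready.
Round 3 fires rule 8, giving route_local.
Round 4 fires rule 6, rule 11, giving stock_low, address_valid.
Round 5 fires rule 7, giving stock_available.
stock_available first appears in round 5.

5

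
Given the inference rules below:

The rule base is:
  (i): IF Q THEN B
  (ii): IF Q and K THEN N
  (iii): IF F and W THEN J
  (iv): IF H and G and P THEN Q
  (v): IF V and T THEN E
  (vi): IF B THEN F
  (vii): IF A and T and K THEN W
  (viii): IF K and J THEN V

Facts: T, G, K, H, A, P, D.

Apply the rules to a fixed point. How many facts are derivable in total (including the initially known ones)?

15

[1] (iv) [IF H and G and P THEN Q]; (vii) [IF A and T and K THEN W]. ⇒ new: Q, W.
[2] (i) [IF Q THEN B]; (ii) [IF Q and K THEN N]. ⇒ new: B, N.
[3] (vi) [IF B THEN F]. ⇒ new: F.
[4] (iii) [IF F and W THEN J]. ⇒ new: J.
[5] (viii) [IF K and J THEN V]. ⇒ new: V.
[6] (v) [IF V and T THEN E]. ⇒ new: E.
Closure: {A, B, D, E, F, G, H, J, K, N, P, Q, T, V, W} — 15 facts.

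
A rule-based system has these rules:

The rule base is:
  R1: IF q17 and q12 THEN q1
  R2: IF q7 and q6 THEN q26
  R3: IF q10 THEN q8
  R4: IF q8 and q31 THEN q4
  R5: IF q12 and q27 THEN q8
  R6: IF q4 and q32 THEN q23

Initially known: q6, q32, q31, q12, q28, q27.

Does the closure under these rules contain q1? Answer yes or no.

no

Round 1: R5 [IF q12 and q27 THEN q8]. Adds q8.
Round 2: R4 [IF q8 and q31 THEN q4]. Adds q4.
Round 3: R6 [IF q4 and q32 THEN q23]. Adds q23.
Fixed point reached. q1 is concluded only by R1; R1 needs q17 (never derived).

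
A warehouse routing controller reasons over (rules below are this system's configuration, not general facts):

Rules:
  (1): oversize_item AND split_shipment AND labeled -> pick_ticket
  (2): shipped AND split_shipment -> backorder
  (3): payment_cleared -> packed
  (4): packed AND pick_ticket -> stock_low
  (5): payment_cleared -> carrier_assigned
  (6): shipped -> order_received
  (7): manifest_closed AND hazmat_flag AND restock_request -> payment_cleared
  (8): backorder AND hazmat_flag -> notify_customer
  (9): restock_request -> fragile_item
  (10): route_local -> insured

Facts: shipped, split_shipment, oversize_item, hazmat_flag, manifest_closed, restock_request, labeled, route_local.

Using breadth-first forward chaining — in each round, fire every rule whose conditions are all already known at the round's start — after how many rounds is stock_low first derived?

Round 1 — (1), (2), (6), (7), (9), (10), derive pick_ticket, backorder, order_received, payment_cleared, fragile_item, insured.
Round 2 — (3), (5), (8), derive packed, carrier_assigned, notify_customer.
Round 3 — (4), derive stock_low.
stock_low first appears in round 3.

3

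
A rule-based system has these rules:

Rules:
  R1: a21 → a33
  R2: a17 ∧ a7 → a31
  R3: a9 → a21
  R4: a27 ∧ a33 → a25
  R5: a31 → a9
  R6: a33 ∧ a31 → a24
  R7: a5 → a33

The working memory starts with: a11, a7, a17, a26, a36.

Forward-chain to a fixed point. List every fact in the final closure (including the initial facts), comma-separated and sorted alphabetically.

Round 1 — R2, derive a31.
Round 2 — R5, derive a9.
Round 3 — R3, derive a21.
Round 4 — R1, derive a33.
Round 5 — R6, derive a24.

a11, a17, a21, a24, a26, a31, a33, a36, a7, a9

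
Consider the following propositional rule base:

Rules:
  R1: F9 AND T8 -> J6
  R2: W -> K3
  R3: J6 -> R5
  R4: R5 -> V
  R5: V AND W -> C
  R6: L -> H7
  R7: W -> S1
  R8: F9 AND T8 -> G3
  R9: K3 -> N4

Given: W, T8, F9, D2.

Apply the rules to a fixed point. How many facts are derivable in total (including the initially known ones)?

12

Round 1: R1 [F9 AND T8 -> J6]; R2 [W -> K3]; R7 [W -> S1]; R8 [F9 AND T8 -> G3]. Adds J6, K3, S1, G3.
Round 2: R3 [J6 -> R5]; R9 [K3 -> N4]. Adds R5, N4.
Round 3: R4 [R5 -> V]. Adds V.
Round 4: R5 [V AND W -> C]. Adds C.
Closure: {C, D2, F9, G3, J6, K3, N4, R5, S1, T8, V, W} — 12 facts.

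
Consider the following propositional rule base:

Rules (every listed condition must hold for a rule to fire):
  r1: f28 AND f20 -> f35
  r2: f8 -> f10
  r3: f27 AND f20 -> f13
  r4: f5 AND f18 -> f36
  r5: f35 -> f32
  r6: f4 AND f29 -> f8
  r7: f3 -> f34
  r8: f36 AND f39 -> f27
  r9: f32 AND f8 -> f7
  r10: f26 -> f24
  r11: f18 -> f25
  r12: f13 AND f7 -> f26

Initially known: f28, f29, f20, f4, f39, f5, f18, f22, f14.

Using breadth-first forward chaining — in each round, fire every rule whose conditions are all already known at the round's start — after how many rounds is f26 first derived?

Round 1: r1 [f28 AND f20 -> f35]; r4 [f5 AND f18 -> f36]; r6 [f4 AND f29 -> f8]; r11 [f18 -> f25]. Adds f35, f36, f8, f25.
Round 2: r2 [f8 -> f10]; r5 [f35 -> f32]; r8 [f36 AND f39 -> f27]. Adds f10, f32, f27.
Round 3: r3 [f27 AND f20 -> f13]; r9 [f32 AND f8 -> f7]. Adds f13, f7.
Round 4: r12 [f13 AND f7 -> f26]. Adds f26.
f26 first appears in round 4.

4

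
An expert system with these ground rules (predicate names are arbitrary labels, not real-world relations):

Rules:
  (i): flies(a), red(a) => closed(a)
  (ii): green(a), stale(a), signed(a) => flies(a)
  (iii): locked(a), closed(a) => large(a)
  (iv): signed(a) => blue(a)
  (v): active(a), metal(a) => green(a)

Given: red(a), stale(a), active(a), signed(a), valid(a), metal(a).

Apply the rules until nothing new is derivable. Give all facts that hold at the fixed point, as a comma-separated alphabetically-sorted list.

Round 1: (iv) [signed(a) => blue(a)]; (v) [active(a), metal(a) => green(a)]. New: blue(a), green(a).
Round 2: (ii) [green(a), stale(a), signed(a) => flies(a)]. New: flies(a).
Round 3: (i) [flies(a), red(a) => closed(a)]. New: closed(a).

active(a), blue(a), closed(a), flies(a), green(a), metal(a), red(a), signed(a), stale(a), valid(a)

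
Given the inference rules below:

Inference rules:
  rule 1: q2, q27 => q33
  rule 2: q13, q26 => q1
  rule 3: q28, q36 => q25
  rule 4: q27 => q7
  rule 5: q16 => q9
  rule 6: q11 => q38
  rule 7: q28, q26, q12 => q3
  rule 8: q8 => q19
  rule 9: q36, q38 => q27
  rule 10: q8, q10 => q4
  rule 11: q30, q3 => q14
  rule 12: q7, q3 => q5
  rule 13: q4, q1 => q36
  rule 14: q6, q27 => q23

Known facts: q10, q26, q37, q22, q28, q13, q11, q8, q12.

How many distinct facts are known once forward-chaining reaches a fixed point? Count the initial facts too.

Round 1 — rule 2, rule 6, rule 7, rule 8, rule 10, derive q1, q38, q3, q19, q4.
Round 2 — rule 13, derive q36.
Round 3 — rule 3, rule 9, derive q25, q27.
Round 4 — rule 4, derive q7.
Round 5 — rule 12, derive q5.
Closure: {q1, q10, q11, q12, q13, q19, q22, q25, q26, q27, q28, q3, q36, q37, q38, q4, q5, q7, q8} — 19 facts.

19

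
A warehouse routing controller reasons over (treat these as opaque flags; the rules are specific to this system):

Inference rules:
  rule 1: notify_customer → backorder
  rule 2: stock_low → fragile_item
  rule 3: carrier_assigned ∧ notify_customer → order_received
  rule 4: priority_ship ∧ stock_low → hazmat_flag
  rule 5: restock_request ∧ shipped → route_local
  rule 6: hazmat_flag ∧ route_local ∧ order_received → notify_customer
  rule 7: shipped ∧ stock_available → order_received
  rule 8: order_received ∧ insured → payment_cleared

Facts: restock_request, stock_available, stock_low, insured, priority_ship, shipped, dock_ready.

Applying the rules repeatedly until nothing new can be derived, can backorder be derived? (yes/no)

Round 1: rule 2 [stock_low → fragile_item]; rule 4 [priority_ship ∧ stock_low → hazmat_flag]; rule 5 [restock_request ∧ shipped → route_local]; rule 7 [shipped ∧ stock_available → order_received]. Adds fragile_item, hazmat_flag, route_local, order_received.
Round 2: rule 6 [hazmat_flag ∧ route_local ∧ order_received → notify_customer]; rule 8 [order_received ∧ insured → payment_cleared]. Adds notify_customer, payment_cleared.
Round 3: rule 1 [notify_customer → backorder]. Adds backorder.
backorder appears in round 3, so it is derivable.

yes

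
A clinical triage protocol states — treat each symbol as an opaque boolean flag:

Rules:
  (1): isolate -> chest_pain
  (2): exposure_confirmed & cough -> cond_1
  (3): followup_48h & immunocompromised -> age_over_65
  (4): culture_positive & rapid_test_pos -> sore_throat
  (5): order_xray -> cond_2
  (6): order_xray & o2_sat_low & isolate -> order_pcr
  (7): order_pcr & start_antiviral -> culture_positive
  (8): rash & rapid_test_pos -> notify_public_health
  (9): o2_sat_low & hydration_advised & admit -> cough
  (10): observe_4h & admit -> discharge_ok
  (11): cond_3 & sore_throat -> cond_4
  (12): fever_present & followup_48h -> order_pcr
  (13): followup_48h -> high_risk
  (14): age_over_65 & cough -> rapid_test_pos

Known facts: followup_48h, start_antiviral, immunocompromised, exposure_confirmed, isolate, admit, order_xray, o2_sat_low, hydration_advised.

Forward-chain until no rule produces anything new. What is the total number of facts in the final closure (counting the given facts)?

19

Round 1: (1) [isolate -> chest_pain]; (3) [followup_48h & immunocompromised -> age_over_65]; (5) [order_xray -> cond_2]; (6) [order_xray & o2_sat_low & isolate -> order_pcr]; (9) [o2_sat_low & hydration_advised & admit -> cough]; (13) [followup_48h -> high_risk]. Adds chest_pain, age_over_65, cond_2, order_pcr, cough, high_risk.
Round 2: (2) [exposure_confirmed & cough -> cond_1]; (7) [order_pcr & start_antiviral -> culture_positive]; (14) [age_over_65 & cough -> rapid_test_pos]. Adds cond_1, culture_positive, rapid_test_pos.
Round 3: (4) [culture_positive & rapid_test_pos -> sore_throat]. Adds sore_throat.
Closure: {admit, age_over_65, chest_pain, cond_1, cond_2, cough, culture_positive, exposure_confirmed, followup_48h, high_risk, hydration_advised, immunocompromised, isolate, o2_sat_low, order_pcr, order_xray, rapid_test_pos, sore_throat, start_antiviral} — 19 facts.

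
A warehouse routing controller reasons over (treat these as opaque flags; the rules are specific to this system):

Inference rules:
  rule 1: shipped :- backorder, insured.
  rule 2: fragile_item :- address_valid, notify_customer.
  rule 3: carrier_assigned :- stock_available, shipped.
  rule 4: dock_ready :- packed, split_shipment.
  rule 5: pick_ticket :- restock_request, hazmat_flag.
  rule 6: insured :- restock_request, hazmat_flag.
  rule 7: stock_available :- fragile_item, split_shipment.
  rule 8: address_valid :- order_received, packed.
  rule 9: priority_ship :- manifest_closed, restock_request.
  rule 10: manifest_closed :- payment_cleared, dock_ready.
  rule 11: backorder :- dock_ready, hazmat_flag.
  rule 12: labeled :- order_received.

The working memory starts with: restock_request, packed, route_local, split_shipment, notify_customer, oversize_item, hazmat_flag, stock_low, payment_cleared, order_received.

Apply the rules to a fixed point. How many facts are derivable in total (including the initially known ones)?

22

Round 1 fires rule 4, rule 5, rule 6, rule 8, rule 12, giving dock_ready, pick_ticket, insured, address_valid, labeled.
Round 2 fires rule 2, rule 10, rule 11, giving fragile_item, manifest_closed, backorder.
Round 3 fires rule 1, rule 7, rule 9, giving shipped, stock_available, priority_ship.
Round 4 fires rule 3, giving carrier_assigned.
Closure: {address_valid, backorder, carrier_assigned, dock_ready, fragile_item, hazmat_flag, insured, labeled, manifest_closed, notify_customer, order_received, oversize_item, packed, payment_cleared, pick_ticket, priority_ship, restock_request, route_local, shipped, split_shipment, stock_available, stock_low} — 22 facts.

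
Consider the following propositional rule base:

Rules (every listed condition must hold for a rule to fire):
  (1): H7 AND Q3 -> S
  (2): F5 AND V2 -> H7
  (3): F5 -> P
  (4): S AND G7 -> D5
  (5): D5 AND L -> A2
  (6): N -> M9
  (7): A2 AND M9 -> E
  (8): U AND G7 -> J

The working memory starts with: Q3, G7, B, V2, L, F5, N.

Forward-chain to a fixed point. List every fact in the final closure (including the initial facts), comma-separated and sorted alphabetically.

A2, B, D5, E, F5, G7, H7, L, M9, N, P, Q3, S, V2

Round 1: (2) [F5 AND V2 -> H7]; (3) [F5 -> P]; (6) [N -> M9]. New: H7, P, M9.
Round 2: (1) [H7 AND Q3 -> S]. New: S.
Round 3: (4) [S AND G7 -> D5]. New: D5.
Round 4: (5) [D5 AND L -> A2]. New: A2.
Round 5: (7) [A2 AND M9 -> E]. New: E.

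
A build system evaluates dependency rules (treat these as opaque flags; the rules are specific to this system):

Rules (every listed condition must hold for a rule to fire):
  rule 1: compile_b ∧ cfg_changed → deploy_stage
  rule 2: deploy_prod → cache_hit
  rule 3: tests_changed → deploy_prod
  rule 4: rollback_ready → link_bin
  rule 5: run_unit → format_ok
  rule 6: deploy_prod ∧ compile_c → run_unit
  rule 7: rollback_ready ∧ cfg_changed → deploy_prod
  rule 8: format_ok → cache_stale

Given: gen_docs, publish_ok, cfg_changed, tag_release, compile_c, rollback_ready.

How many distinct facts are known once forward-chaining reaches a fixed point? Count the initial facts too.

12

Round 1 fires rule 4, rule 7, giving link_bin, deploy_prod.
Round 2 fires rule 2, rule 6, giving cache_hit, run_unit.
Round 3 fires rule 5, giving format_ok.
Round 4 fires rule 8, giving cache_stale.
Closure: {cache_hit, cache_stale, cfg_changed, compile_c, deploy_prod, format_ok, gen_docs, link_bin, publish_ok, rollback_ready, run_unit, tag_release} — 12 facts.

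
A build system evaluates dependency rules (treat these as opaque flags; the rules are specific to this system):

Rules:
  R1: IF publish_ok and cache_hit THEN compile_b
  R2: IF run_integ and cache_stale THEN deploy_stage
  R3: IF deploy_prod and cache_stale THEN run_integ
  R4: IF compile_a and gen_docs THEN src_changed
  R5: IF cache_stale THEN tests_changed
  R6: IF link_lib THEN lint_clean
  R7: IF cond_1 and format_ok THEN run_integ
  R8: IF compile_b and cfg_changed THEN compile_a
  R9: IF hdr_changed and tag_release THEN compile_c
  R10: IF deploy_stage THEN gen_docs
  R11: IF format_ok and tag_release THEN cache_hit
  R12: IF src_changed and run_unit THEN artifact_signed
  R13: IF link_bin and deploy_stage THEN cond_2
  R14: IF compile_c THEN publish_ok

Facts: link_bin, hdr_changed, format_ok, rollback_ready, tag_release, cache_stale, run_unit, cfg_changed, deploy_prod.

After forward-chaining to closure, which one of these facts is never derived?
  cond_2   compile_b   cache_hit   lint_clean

Round 1: R3 [IF deploy_prod and cache_stale THEN run_integ]; R5 [IF cache_stale THEN tests_changed]; R9 [IF hdr_changed and tag_release THEN compile_c]; R11 [IF format_ok and tag_release THEN cache_hit]. Adds run_integ, tests_changed, compile_c, cache_hit.
Round 2: R2 [IF run_integ and cache_stale THEN deploy_stage]; R14 [IF compile_c THEN publish_ok]. Adds deploy_stage, publish_ok.
Round 3: R1 [IF publish_ok and cache_hit THEN compile_b]; R10 [IF deploy_stage THEN gen_docs]; R13 [IF link_bin and deploy_stage THEN cond_2]. Adds compile_b, gen_docs, cond_2.
Round 4: R8 [IF compile_b and cfg_changed THEN compile_a]. Adds compile_a.
Round 5: R4 [IF compile_a and gen_docs THEN src_changed]. Adds src_changed.
Round 6: R12 [IF src_changed and run_unit THEN artifact_signed]. Adds artifact_signed.
Derived: cond_2 (round 3), cache_hit (round 1), compile_b (round 3). lint_clean never appears in any round.

lint_clean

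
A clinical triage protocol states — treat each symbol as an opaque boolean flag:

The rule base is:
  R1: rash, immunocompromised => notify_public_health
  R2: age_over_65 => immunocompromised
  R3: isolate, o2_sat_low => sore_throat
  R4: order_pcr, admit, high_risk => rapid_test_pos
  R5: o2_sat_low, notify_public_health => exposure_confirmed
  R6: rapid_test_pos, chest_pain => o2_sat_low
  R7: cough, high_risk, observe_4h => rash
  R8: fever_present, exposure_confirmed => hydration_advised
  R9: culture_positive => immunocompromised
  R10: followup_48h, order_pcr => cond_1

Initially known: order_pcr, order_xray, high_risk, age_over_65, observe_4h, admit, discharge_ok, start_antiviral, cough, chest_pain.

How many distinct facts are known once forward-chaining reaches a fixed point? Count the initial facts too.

16

Round 1 — R2, R4, R7, derive immunocompromised, rapid_test_pos, rash.
Round 2 — R1, R6, derive notify_public_health, o2_sat_low.
Round 3 — R5, derive exposure_confirmed.
Closure: {admit, age_over_65, chest_pain, cough, discharge_ok, exposure_confirmed, high_risk, immunocompromised, notify_public_health, o2_sat_low, observe_4h, order_pcr, order_xray, rapid_test_pos, rash, start_antiviral} — 16 facts.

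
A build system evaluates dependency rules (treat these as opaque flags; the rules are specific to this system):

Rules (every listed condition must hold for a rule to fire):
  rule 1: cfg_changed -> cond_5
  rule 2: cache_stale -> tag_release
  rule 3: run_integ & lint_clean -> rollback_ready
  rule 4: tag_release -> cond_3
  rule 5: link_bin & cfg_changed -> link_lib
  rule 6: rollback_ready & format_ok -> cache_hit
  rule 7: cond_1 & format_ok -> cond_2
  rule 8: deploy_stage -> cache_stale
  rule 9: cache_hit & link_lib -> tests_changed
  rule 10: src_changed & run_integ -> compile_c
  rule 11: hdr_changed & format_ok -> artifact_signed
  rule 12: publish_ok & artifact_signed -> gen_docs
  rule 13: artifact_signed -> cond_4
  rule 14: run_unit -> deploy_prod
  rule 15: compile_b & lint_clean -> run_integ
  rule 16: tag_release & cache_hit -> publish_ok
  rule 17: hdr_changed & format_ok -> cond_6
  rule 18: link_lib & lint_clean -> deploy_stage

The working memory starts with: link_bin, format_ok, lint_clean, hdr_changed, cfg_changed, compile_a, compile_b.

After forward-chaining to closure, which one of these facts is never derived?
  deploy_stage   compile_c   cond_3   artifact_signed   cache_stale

compile_c

Round 1 — rule 1, rule 5, rule 11, rule 15, rule 17, derive cond_5, link_lib, artifact_signed, run_integ, cond_6.
Round 2 — rule 3, rule 13, rule 18, derive rollback_ready, cond_4, deploy_stage.
Round 3 — rule 6, rule 8, derive cache_hit, cache_stale.
Round 4 — rule 2, rule 9, derive tag_release, tests_changed.
Round 5 — rule 4, rule 16, derive cond_3, publish_ok.
Round 6 — rule 12, derive gen_docs.
Derived: artifact_signed (round 1), deploy_stage (round 2), cache_stale (round 3), cond_3 (round 5). compile_c never appears in any round.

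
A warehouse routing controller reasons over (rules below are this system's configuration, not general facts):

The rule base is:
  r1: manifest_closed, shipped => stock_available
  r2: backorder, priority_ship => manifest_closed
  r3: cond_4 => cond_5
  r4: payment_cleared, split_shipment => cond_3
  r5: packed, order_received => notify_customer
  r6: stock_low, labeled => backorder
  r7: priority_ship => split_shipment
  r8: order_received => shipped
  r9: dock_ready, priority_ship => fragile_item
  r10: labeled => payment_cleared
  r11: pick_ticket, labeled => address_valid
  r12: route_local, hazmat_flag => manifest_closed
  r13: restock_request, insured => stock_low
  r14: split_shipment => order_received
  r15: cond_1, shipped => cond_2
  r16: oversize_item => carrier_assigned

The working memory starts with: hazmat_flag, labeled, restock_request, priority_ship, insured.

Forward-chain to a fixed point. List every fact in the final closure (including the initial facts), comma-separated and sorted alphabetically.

Round 1: r7 [priority_ship => split_shipment]; r10 [labeled => payment_cleared]; r13 [restock_request, insured => stock_low]. Adds split_shipment, payment_cleared, stock_low.
Round 2: r4 [payment_cleared, split_shipment => cond_3]; r6 [stock_low, labeled => backorder]; r14 [split_shipment => order_received]. Adds cond_3, backorder, order_received.
Round 3: r2 [backorder, priority_ship => manifest_closed]; r8 [order_received => shipped]. Adds manifest_closed, shipped.
Round 4: r1 [manifest_closed, shipped => stock_available]. Adds stock_available.

backorder, cond_3, hazmat_flag, insured, labeled, manifest_closed, order_received, payment_cleared, priority_ship, restock_request, shipped, split_shipment, stock_available, stock_low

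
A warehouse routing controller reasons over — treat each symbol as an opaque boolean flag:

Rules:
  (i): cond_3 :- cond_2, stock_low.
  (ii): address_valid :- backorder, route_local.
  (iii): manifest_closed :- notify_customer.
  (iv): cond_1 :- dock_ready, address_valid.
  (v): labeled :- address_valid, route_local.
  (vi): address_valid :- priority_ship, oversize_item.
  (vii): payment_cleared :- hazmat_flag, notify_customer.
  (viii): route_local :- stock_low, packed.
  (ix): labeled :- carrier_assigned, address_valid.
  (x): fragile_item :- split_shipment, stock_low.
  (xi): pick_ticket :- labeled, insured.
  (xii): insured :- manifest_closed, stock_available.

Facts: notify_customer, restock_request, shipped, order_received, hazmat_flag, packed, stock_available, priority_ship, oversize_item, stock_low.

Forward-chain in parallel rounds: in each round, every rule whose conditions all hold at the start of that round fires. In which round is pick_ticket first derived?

[1] (iii) [manifest_closed :- notify_customer.]; (vi) [address_valid :- priority_ship, oversize_item.]; (vii) [payment_cleared :- hazmat_flag, notify_customer.]; (viii) [route_local :- stock_low, packed.]. ⇒ new: manifest_closed, address_valid, payment_cleared, route_local.
[2] (v) [labeled :- address_valid, route_local.]; (xii) [insured :- manifest_closed, stock_available.]. ⇒ new: labeled, insured.
[3] (xi) [pick_ticket :- labeled, insured.]. ⇒ new: pick_ticket.
pick_ticket first appears in round 3.

3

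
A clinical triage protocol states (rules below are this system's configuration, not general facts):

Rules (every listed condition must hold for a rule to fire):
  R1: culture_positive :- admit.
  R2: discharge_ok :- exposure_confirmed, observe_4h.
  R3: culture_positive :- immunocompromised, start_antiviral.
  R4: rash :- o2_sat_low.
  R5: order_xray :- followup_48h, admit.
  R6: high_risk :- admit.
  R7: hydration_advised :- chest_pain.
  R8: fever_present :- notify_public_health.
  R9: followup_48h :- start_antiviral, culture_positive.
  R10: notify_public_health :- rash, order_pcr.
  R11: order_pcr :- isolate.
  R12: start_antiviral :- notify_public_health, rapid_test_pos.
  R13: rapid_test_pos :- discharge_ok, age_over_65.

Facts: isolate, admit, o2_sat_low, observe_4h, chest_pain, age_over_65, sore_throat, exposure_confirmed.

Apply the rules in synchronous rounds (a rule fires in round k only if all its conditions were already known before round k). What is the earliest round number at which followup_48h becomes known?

4

Round 1 — R1, R2, R4, R6, R7, R11, derive culture_positive, discharge_ok, rash, high_risk, hydration_advised, order_pcr.
Round 2 — R10, R13, derive notify_public_health, rapid_test_pos.
Round 3 — R8, R12, derive fever_present, start_antiviral.
Round 4 — R9, derive followup_48h.
followup_48h first appears in round 4.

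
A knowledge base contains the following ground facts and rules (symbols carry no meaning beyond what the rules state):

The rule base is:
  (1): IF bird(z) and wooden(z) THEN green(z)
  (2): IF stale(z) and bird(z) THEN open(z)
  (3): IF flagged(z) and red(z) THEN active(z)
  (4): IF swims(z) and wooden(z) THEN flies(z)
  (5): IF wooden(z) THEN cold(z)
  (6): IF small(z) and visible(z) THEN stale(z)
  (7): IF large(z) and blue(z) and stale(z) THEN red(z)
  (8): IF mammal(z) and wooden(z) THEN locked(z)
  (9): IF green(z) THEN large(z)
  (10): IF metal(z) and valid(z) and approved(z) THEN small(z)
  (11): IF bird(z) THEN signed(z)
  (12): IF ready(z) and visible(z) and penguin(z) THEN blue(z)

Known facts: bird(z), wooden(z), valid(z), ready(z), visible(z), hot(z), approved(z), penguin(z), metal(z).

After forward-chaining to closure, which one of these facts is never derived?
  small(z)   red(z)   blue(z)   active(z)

active(z)

Round 1: (1) [IF bird(z) and wooden(z) THEN green(z)]; (5) [IF wooden(z) THEN cold(z)]; (10) [IF metal(z) and valid(z) and approved(z) THEN small(z)]; (11) [IF bird(z) THEN signed(z)]; (12) [IF ready(z) and visible(z) and penguin(z) THEN blue(z)]. Adds green(z), cold(z), small(z), signed(z), blue(z).
Round 2: (6) [IF small(z) and visible(z) THEN stale(z)]; (9) [IF green(z) THEN large(z)]. Adds stale(z), large(z).
Round 3: (2) [IF stale(z) and bird(z) THEN open(z)]; (7) [IF large(z) and blue(z) and stale(z) THEN red(z)]. Adds open(z), red(z).
Derived: blue(z) (round 1), red(z) (round 3), small(z) (round 1). active(z) never appears in any round.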